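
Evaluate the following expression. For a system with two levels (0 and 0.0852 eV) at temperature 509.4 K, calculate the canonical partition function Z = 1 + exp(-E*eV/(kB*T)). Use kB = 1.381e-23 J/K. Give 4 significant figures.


Step 1: Compute beta*E = E*eV/(kB*T) = 0.0852*1.602e-19/(1.381e-23*509.4) = 1.94
Step 2: exp(-beta*E) = exp(-1.94) = 0.1437
Step 3: Z = 1 + 0.1437 = 1.144

1.144


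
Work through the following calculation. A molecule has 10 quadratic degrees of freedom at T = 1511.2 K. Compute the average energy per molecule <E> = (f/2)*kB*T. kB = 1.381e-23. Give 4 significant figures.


Step 1: f/2 = 10/2 = 5
Step 2: kB*T = 1.381e-23 * 1511.2 = 2.087e-20
Step 3: <E> = 5 * 2.087e-20 = 1.043e-19 J

1.043e-19


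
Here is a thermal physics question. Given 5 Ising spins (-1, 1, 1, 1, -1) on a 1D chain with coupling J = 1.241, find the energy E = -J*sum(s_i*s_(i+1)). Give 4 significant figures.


Step 1: Nearest-neighbor products: -1, 1, 1, -1
Step 2: Sum of products = 0
Step 3: E = -1.241 * 0 = 0

0


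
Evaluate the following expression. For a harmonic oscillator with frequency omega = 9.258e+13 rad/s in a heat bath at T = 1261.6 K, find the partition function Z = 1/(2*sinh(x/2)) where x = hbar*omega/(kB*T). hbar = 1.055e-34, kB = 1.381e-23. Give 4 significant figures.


Step 1: Compute x = hbar*omega/(kB*T) = 1.055e-34*9.258e+13/(1.381e-23*1261.6) = 0.5606
Step 2: x/2 = 0.2803
Step 3: sinh(x/2) = 0.284
Step 4: Z = 1/(2*0.284) = 1.761

1.761


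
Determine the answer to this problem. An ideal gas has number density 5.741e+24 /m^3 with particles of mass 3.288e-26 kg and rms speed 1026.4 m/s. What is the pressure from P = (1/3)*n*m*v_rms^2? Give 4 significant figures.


Step 1: v_rms^2 = 1026.4^2 = 1.053e+06
Step 2: n*m = 5.741e+24*3.288e-26 = 0.1888
Step 3: P = (1/3)*0.1888*1.053e+06 = 6.629e+04 Pa

6.629e+04


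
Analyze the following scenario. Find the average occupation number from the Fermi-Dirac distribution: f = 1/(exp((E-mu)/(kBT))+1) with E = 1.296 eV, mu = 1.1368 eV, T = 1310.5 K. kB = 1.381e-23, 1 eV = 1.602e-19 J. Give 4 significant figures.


Step 1: (E - mu) = 1.296 - 1.1368 = 0.1592 eV
Step 2: Convert: (E-mu)*eV = 2.55e-20 J
Step 3: x = (E-mu)*eV/(kB*T) = 1.409
Step 4: f = 1/(exp(1.409)+1) = 0.1964

0.1964


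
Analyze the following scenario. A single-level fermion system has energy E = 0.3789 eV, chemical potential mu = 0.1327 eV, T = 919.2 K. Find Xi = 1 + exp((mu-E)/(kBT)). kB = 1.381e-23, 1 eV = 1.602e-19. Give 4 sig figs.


Step 1: (mu - E) = 0.1327 - 0.3789 = -0.2462 eV
Step 2: x = (mu-E)*eV/(kB*T) = -0.2462*1.602e-19/(1.381e-23*919.2) = -3.107
Step 3: exp(x) = 0.04473
Step 4: Xi = 1 + 0.04473 = 1.045

1.045


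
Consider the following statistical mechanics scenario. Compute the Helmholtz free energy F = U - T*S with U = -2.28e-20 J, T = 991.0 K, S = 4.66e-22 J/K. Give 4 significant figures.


Step 1: T*S = 991.0 * 4.66e-22 = 4.618e-19 J
Step 2: F = U - T*S = -2.28e-20 - 4.618e-19
Step 3: F = -4.846e-19 J

-4.846e-19


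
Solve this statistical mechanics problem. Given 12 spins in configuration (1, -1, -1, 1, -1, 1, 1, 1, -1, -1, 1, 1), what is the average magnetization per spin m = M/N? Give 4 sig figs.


Step 1: Count up spins (+1): 7, down spins (-1): 5
Step 2: Total magnetization M = 7 - 5 = 2
Step 3: m = M/N = 2/12 = 0.1667

0.1667


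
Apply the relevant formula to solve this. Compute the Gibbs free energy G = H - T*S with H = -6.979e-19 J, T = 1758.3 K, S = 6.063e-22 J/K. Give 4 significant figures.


Step 1: T*S = 1758.3 * 6.063e-22 = 1.066e-18 J
Step 2: G = H - T*S = -6.979e-19 - 1.066e-18
Step 3: G = -1.764e-18 J

-1.764e-18


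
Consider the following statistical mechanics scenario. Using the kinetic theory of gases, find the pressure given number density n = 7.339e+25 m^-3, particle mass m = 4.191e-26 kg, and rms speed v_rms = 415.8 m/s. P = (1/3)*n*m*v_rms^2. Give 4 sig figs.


Step 1: v_rms^2 = 415.8^2 = 1.729e+05
Step 2: n*m = 7.339e+25*4.191e-26 = 3.076
Step 3: P = (1/3)*3.076*1.729e+05 = 1.773e+05 Pa

1.773e+05


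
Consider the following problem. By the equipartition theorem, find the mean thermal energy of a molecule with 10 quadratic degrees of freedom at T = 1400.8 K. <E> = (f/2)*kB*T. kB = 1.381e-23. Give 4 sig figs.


Step 1: f/2 = 10/2 = 5
Step 2: kB*T = 1.381e-23 * 1400.8 = 1.935e-20
Step 3: <E> = 5 * 1.935e-20 = 9.673e-20 J

9.673e-20


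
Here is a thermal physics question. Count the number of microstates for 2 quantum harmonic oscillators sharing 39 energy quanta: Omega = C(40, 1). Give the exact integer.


Step 1: Use binomial coefficient C(40, 1)
Step 2: Numerator = 40! / 39!
Step 3: Denominator = 1!
Step 4: Omega = 40

40


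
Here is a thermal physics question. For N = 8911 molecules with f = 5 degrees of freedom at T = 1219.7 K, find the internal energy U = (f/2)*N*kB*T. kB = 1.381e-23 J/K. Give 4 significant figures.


Step 1: f/2 = 5/2 = 2.5
Step 2: N*kB*T = 8911*1.381e-23*1219.7 = 1.501e-16
Step 3: U = 2.5 * 1.501e-16 = 3.752e-16 J

3.752e-16


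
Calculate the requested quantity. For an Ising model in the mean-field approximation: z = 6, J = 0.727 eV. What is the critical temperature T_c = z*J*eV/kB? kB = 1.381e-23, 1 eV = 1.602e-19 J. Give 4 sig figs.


Step 1: z*J = 6*0.727 = 4.362 eV
Step 2: Convert to Joules: 4.362*1.602e-19 = 6.988e-19 J
Step 3: T_c = 6.988e-19 / 1.381e-23 = 5.06e+04 K

5.06e+04


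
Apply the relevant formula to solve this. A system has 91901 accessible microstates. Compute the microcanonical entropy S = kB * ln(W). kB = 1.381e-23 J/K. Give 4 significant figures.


Step 1: ln(W) = ln(91901) = 11.43
Step 2: S = kB * ln(W) = 1.381e-23 * 11.43
Step 3: S = 1.578e-22 J/K

1.578e-22


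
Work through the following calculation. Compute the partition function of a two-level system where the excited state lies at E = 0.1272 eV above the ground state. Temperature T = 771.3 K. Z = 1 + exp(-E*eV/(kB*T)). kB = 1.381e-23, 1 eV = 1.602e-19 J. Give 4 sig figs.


Step 1: Compute beta*E = E*eV/(kB*T) = 0.1272*1.602e-19/(1.381e-23*771.3) = 1.913
Step 2: exp(-beta*E) = exp(-1.913) = 0.1476
Step 3: Z = 1 + 0.1476 = 1.148

1.148


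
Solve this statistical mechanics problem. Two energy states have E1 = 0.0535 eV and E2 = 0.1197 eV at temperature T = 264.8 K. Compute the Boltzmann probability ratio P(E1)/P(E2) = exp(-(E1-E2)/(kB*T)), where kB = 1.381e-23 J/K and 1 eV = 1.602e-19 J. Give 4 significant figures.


Step 1: Compute energy difference dE = E1 - E2 = 0.0535 - 0.1197 = -0.0662 eV
Step 2: Convert to Joules: dE_J = -0.0662 * 1.602e-19 = -1.061e-20 J
Step 3: Compute exponent = -dE_J / (kB * T) = -(-1.061e-20) / (1.381e-23 * 264.8) = 2.9
Step 4: P(E1)/P(E2) = exp(2.9) = 18.18

18.18


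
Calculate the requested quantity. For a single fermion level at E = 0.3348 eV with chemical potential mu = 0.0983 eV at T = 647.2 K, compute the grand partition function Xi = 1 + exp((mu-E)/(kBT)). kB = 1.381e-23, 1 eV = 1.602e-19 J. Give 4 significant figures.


Step 1: (mu - E) = 0.0983 - 0.3348 = -0.2365 eV
Step 2: x = (mu-E)*eV/(kB*T) = -0.2365*1.602e-19/(1.381e-23*647.2) = -4.239
Step 3: exp(x) = 0.01442
Step 4: Xi = 1 + 0.01442 = 1.014

1.014


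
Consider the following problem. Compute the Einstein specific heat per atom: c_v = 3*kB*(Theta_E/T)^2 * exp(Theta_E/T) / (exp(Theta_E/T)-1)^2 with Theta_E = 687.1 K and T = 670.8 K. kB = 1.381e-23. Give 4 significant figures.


Step 1: x = Theta_E/T = 687.1/670.8 = 1.024
Step 2: x^2 = 1.049
Step 3: exp(x) = 2.785
Step 4: c_v = 3*1.381e-23*1.049*2.785/(2.785-1)^2 = 3.799e-23

3.799e-23


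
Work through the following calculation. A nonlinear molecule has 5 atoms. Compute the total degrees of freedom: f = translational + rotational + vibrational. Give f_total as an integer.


Step 1: Translational DOF = 3
Step 2: Rotational DOF (nonlinear) = 3
Step 3: Vibrational DOF = 3*5 - 6 = 9
Step 4: Total = 3 + 3 + 9 = 15

15


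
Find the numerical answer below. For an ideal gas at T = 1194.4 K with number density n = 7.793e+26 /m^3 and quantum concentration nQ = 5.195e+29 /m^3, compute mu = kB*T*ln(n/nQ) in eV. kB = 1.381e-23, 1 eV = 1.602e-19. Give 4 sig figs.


Step 1: n/nQ = 7.793e+26/5.195e+29 = 0.0015
Step 2: ln(n/nQ) = -6.502
Step 3: mu = kB*T*ln(n/nQ) = 1.649e-20*-6.502 = -1.073e-19 J
Step 4: Convert to eV: -1.073e-19/1.602e-19 = -0.6695 eV

-0.6695


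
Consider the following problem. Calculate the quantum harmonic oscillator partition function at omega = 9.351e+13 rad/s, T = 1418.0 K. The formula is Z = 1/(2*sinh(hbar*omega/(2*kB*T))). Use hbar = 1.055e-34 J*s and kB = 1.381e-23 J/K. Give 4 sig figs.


Step 1: Compute x = hbar*omega/(kB*T) = 1.055e-34*9.351e+13/(1.381e-23*1418.0) = 0.5038
Step 2: x/2 = 0.2519
Step 3: sinh(x/2) = 0.2546
Step 4: Z = 1/(2*0.2546) = 1.964

1.964


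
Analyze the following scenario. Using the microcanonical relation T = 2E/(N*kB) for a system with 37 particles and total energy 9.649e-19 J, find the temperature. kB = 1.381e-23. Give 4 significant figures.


Step 1: Numerator = 2*E = 2*9.649e-19 = 1.93e-18 J
Step 2: Denominator = N*kB = 37*1.381e-23 = 5.11e-22
Step 3: T = 1.93e-18 / 5.11e-22 = 3777 K

3777


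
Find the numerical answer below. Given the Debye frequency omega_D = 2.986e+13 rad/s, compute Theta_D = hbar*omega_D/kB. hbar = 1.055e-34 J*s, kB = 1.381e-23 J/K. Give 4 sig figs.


Step 1: hbar*omega_D = 1.055e-34 * 2.986e+13 = 3.15e-21 J
Step 2: Theta_D = 3.15e-21 / 1.381e-23
Step 3: Theta_D = 228.1 K

228.1


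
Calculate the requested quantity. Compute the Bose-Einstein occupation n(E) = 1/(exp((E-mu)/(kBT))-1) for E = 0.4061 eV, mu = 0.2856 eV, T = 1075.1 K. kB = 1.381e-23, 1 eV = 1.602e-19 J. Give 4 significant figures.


Step 1: (E - mu) = 0.1205 eV
Step 2: x = (E-mu)*eV/(kB*T) = 0.1205*1.602e-19/(1.381e-23*1075.1) = 1.3
Step 3: exp(x) = 3.67
Step 4: n = 1/(exp(x)-1) = 0.3745

0.3745


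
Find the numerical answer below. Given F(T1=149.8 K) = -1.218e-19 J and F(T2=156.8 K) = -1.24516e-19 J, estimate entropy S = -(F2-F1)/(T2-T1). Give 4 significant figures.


Step 1: dF = F2 - F1 = -1.24516e-19 - (-1.218e-19) = -2.716e-21 J
Step 2: dT = T2 - T1 = 156.8 - 149.8 = 7 K
Step 3: S = -dF/dT = -(-2.716e-21)/7 = 3.88e-22 J/K

3.88e-22


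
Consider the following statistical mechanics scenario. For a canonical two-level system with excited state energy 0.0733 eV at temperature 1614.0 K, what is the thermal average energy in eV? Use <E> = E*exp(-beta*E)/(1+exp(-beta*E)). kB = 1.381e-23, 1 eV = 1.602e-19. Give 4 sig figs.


Step 1: beta*E = 0.0733*1.602e-19/(1.381e-23*1614.0) = 0.5268
Step 2: exp(-beta*E) = 0.5905
Step 3: <E> = 0.0733*0.5905/(1+0.5905) = 0.02721 eV

0.02721


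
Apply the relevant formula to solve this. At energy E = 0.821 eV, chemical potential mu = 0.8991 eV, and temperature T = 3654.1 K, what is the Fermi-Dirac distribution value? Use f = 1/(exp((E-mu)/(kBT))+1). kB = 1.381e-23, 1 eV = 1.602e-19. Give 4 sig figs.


Step 1: (E - mu) = 0.821 - 0.8991 = -0.0781 eV
Step 2: Convert: (E-mu)*eV = -1.251e-20 J
Step 3: x = (E-mu)*eV/(kB*T) = -0.2479
Step 4: f = 1/(exp(-0.2479)+1) = 0.5617

0.5617


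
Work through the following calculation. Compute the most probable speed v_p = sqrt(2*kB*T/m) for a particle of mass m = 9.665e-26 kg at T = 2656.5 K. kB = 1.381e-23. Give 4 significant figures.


Step 1: Numerator = 2*kB*T = 2*1.381e-23*2656.5 = 7.337e-20
Step 2: Ratio = 7.337e-20 / 9.665e-26 = 7.592e+05
Step 3: v_p = sqrt(7.592e+05) = 871.3 m/s

871.3


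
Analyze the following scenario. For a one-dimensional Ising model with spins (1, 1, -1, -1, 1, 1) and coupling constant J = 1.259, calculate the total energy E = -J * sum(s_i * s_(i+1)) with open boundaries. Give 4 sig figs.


Step 1: Nearest-neighbor products: 1, -1, 1, -1, 1
Step 2: Sum of products = 1
Step 3: E = -1.259 * 1 = -1.259

-1.259


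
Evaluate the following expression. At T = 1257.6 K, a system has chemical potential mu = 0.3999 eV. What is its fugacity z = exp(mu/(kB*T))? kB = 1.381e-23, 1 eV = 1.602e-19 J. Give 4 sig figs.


Step 1: Convert mu to Joules: 0.3999*1.602e-19 = 6.406e-20 J
Step 2: kB*T = 1.381e-23*1257.6 = 1.737e-20 J
Step 3: mu/(kB*T) = 3.689
Step 4: z = exp(3.689) = 39.99

39.99


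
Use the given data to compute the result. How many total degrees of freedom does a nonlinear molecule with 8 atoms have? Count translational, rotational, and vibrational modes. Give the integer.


Step 1: Translational DOF = 3
Step 2: Rotational DOF (nonlinear) = 3
Step 3: Vibrational DOF = 3*8 - 6 = 18
Step 4: Total = 3 + 3 + 18 = 24

24


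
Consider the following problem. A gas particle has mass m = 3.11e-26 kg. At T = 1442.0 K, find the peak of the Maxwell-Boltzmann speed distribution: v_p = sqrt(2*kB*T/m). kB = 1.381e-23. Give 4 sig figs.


Step 1: Numerator = 2*kB*T = 2*1.381e-23*1442.0 = 3.983e-20
Step 2: Ratio = 3.983e-20 / 3.11e-26 = 1.281e+06
Step 3: v_p = sqrt(1.281e+06) = 1132 m/s

1132


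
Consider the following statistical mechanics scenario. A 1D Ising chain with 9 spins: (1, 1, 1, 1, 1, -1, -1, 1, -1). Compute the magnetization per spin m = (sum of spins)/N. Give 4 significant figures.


Step 1: Count up spins (+1): 6, down spins (-1): 3
Step 2: Total magnetization M = 6 - 3 = 3
Step 3: m = M/N = 3/9 = 0.3333

0.3333


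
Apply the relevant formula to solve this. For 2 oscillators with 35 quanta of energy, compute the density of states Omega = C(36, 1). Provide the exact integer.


Step 1: Use binomial coefficient C(36, 1)
Step 2: Numerator = 36! / 35!
Step 3: Denominator = 1!
Step 4: Omega = 36

36


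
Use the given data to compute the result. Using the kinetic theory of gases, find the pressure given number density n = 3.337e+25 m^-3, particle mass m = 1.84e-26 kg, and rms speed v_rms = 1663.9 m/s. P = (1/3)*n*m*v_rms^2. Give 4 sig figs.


Step 1: v_rms^2 = 1663.9^2 = 2.769e+06
Step 2: n*m = 3.337e+25*1.84e-26 = 0.614
Step 3: P = (1/3)*0.614*2.769e+06 = 5.666e+05 Pa

5.666e+05


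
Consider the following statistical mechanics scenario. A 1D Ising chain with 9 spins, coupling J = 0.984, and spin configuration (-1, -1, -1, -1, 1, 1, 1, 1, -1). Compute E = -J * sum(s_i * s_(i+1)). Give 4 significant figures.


Step 1: Nearest-neighbor products: 1, 1, 1, -1, 1, 1, 1, -1
Step 2: Sum of products = 4
Step 3: E = -0.984 * 4 = -3.936

-3.936


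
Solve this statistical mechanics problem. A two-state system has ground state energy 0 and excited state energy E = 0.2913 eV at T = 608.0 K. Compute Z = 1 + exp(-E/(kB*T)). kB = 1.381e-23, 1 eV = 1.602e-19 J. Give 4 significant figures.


Step 1: Compute beta*E = E*eV/(kB*T) = 0.2913*1.602e-19/(1.381e-23*608.0) = 5.558
Step 2: exp(-beta*E) = exp(-5.558) = 0.003857
Step 3: Z = 1 + 0.003857 = 1.004

1.004


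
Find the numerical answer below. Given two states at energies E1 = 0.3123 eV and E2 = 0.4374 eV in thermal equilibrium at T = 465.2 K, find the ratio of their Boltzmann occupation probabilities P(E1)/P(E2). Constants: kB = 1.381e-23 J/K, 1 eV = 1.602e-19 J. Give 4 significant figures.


Step 1: Compute energy difference dE = E1 - E2 = 0.3123 - 0.4374 = -0.1251 eV
Step 2: Convert to Joules: dE_J = -0.1251 * 1.602e-19 = -2.004e-20 J
Step 3: Compute exponent = -dE_J / (kB * T) = -(-2.004e-20) / (1.381e-23 * 465.2) = 3.12
Step 4: P(E1)/P(E2) = exp(3.12) = 22.64

22.64


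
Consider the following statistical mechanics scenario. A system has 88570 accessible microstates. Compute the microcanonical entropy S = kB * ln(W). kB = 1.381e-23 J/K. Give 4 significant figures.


Step 1: ln(W) = ln(88570) = 11.39
Step 2: S = kB * ln(W) = 1.381e-23 * 11.39
Step 3: S = 1.573e-22 J/K

1.573e-22


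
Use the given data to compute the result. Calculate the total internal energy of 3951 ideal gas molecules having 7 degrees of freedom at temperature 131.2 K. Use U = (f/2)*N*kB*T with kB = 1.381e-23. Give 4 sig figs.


Step 1: f/2 = 7/2 = 3.5
Step 2: N*kB*T = 3951*1.381e-23*131.2 = 7.159e-18
Step 3: U = 3.5 * 7.159e-18 = 2.506e-17 J

2.506e-17


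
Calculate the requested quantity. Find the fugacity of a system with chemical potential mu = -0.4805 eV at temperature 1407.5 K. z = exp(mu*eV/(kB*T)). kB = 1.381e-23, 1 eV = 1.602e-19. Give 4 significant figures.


Step 1: Convert mu to Joules: -0.4805*1.602e-19 = -7.698e-20 J
Step 2: kB*T = 1.381e-23*1407.5 = 1.944e-20 J
Step 3: mu/(kB*T) = -3.96
Step 4: z = exp(-3.96) = 0.01906

0.01906


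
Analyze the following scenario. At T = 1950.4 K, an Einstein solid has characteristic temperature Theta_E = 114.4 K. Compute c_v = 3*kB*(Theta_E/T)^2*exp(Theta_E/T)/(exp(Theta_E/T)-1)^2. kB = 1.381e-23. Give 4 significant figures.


Step 1: x = Theta_E/T = 114.4/1950.4 = 0.05865
Step 2: x^2 = 0.00344
Step 3: exp(x) = 1.06
Step 4: c_v = 3*1.381e-23*0.00344*1.06/(1.06-1)^2 = 4.142e-23

4.142e-23


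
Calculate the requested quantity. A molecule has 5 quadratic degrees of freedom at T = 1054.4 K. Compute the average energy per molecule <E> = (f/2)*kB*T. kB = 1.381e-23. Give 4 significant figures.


Step 1: f/2 = 5/2 = 2.5
Step 2: kB*T = 1.381e-23 * 1054.4 = 1.456e-20
Step 3: <E> = 2.5 * 1.456e-20 = 3.64e-20 J

3.64e-20


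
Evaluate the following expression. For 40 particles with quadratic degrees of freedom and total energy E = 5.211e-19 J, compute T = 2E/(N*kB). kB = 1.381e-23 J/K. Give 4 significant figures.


Step 1: Numerator = 2*E = 2*5.211e-19 = 1.042e-18 J
Step 2: Denominator = N*kB = 40*1.381e-23 = 5.524e-22
Step 3: T = 1.042e-18 / 5.524e-22 = 1887 K

1887


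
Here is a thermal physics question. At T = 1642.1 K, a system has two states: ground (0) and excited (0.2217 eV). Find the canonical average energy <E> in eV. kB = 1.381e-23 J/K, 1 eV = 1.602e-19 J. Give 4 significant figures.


Step 1: beta*E = 0.2217*1.602e-19/(1.381e-23*1642.1) = 1.566
Step 2: exp(-beta*E) = 0.2088
Step 3: <E> = 0.2217*0.2088/(1+0.2088) = 0.0383 eV

0.0383


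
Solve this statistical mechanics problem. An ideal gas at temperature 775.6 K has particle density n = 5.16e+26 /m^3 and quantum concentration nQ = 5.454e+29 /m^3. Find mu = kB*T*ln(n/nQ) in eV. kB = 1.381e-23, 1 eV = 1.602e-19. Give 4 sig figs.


Step 1: n/nQ = 5.16e+26/5.454e+29 = 0.0009461
Step 2: ln(n/nQ) = -6.963
Step 3: mu = kB*T*ln(n/nQ) = 1.071e-20*-6.963 = -7.458e-20 J
Step 4: Convert to eV: -7.458e-20/1.602e-19 = -0.4656 eV

-0.4656


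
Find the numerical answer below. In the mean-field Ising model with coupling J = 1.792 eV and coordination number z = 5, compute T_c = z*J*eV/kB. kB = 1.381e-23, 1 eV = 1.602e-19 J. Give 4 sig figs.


Step 1: z*J = 5*1.792 = 8.96 eV
Step 2: Convert to Joules: 8.96*1.602e-19 = 1.435e-18 J
Step 3: T_c = 1.435e-18 / 1.381e-23 = 1.039e+05 K

1.039e+05


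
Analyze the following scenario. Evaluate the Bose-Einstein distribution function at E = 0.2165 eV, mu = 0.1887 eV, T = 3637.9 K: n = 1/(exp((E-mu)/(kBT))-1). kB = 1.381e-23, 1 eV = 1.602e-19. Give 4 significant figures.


Step 1: (E - mu) = 0.0278 eV
Step 2: x = (E-mu)*eV/(kB*T) = 0.0278*1.602e-19/(1.381e-23*3637.9) = 0.08865
Step 3: exp(x) = 1.093
Step 4: n = 1/(exp(x)-1) = 10.79

10.79


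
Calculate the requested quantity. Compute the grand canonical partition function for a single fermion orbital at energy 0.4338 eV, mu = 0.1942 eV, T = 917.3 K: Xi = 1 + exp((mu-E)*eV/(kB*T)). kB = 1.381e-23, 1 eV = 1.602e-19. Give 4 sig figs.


Step 1: (mu - E) = 0.1942 - 0.4338 = -0.2396 eV
Step 2: x = (mu-E)*eV/(kB*T) = -0.2396*1.602e-19/(1.381e-23*917.3) = -3.03
Step 3: exp(x) = 0.04832
Step 4: Xi = 1 + 0.04832 = 1.048

1.048


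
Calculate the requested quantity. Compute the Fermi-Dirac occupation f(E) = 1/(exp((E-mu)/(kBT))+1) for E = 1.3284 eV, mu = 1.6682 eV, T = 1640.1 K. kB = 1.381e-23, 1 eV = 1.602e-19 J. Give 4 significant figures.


Step 1: (E - mu) = 1.3284 - 1.6682 = -0.3398 eV
Step 2: Convert: (E-mu)*eV = -5.444e-20 J
Step 3: x = (E-mu)*eV/(kB*T) = -2.403
Step 4: f = 1/(exp(-2.403)+1) = 0.9171

0.9171


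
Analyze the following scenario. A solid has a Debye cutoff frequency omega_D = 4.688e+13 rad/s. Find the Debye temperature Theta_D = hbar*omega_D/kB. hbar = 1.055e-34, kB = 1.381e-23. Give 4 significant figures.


Step 1: hbar*omega_D = 1.055e-34 * 4.688e+13 = 4.946e-21 J
Step 2: Theta_D = 4.946e-21 / 1.381e-23
Step 3: Theta_D = 358.1 K

358.1


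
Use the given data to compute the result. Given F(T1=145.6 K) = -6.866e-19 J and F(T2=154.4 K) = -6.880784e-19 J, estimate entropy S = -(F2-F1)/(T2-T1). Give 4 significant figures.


Step 1: dF = F2 - F1 = -6.880784e-19 - (-6.866e-19) = -1.4784e-21 J
Step 2: dT = T2 - T1 = 154.4 - 145.6 = 8.8 K
Step 3: S = -dF/dT = -(-1.4784e-21)/8.8 = 1.68e-22 J/K

1.68e-22


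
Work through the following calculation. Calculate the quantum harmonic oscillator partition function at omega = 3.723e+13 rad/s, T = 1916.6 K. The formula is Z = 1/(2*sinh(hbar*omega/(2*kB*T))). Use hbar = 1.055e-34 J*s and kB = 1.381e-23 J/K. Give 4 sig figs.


Step 1: Compute x = hbar*omega/(kB*T) = 1.055e-34*3.723e+13/(1.381e-23*1916.6) = 0.1484
Step 2: x/2 = 0.0742
Step 3: sinh(x/2) = 0.07427
Step 4: Z = 1/(2*0.07427) = 6.733

6.733


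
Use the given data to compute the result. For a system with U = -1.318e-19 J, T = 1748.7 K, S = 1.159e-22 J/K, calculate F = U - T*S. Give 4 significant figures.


Step 1: T*S = 1748.7 * 1.159e-22 = 2.027e-19 J
Step 2: F = U - T*S = -1.318e-19 - 2.027e-19
Step 3: F = -3.345e-19 J

-3.345e-19


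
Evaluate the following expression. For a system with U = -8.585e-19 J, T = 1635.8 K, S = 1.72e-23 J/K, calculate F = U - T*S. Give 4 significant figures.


Step 1: T*S = 1635.8 * 1.72e-23 = 2.814e-20 J
Step 2: F = U - T*S = -8.585e-19 - 2.814e-20
Step 3: F = -8.866e-19 J

-8.866e-19


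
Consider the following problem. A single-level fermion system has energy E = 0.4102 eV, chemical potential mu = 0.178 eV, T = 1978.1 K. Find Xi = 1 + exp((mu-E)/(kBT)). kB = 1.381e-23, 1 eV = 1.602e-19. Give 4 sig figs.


Step 1: (mu - E) = 0.178 - 0.4102 = -0.2322 eV
Step 2: x = (mu-E)*eV/(kB*T) = -0.2322*1.602e-19/(1.381e-23*1978.1) = -1.362
Step 3: exp(x) = 0.2562
Step 4: Xi = 1 + 0.2562 = 1.256

1.256


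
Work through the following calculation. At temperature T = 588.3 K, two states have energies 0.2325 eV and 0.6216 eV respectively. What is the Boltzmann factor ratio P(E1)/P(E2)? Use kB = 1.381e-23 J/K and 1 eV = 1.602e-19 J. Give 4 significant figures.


Step 1: Compute energy difference dE = E1 - E2 = 0.2325 - 0.6216 = -0.3891 eV
Step 2: Convert to Joules: dE_J = -0.3891 * 1.602e-19 = -6.233e-20 J
Step 3: Compute exponent = -dE_J / (kB * T) = -(-6.233e-20) / (1.381e-23 * 588.3) = 7.672
Step 4: P(E1)/P(E2) = exp(7.672) = 2148

2148


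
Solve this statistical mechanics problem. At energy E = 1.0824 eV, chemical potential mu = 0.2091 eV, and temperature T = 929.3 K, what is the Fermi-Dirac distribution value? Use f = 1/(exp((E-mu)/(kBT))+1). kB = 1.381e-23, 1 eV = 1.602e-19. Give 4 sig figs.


Step 1: (E - mu) = 1.0824 - 0.2091 = 0.8733 eV
Step 2: Convert: (E-mu)*eV = 1.399e-19 J
Step 3: x = (E-mu)*eV/(kB*T) = 10.9
Step 4: f = 1/(exp(10.9)+1) = 1.843e-05

1.843e-05


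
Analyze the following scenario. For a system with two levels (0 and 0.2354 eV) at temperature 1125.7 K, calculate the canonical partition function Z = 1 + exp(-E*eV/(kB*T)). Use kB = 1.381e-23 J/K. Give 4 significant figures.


Step 1: Compute beta*E = E*eV/(kB*T) = 0.2354*1.602e-19/(1.381e-23*1125.7) = 2.426
Step 2: exp(-beta*E) = exp(-2.426) = 0.08841
Step 3: Z = 1 + 0.08841 = 1.088

1.088


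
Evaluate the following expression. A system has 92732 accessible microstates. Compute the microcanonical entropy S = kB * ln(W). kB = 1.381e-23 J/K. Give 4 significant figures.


Step 1: ln(W) = ln(92732) = 11.44
Step 2: S = kB * ln(W) = 1.381e-23 * 11.44
Step 3: S = 1.58e-22 J/K

1.58e-22


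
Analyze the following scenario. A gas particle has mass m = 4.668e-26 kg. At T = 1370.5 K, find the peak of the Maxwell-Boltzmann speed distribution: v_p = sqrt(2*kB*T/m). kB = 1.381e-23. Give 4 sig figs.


Step 1: Numerator = 2*kB*T = 2*1.381e-23*1370.5 = 3.785e-20
Step 2: Ratio = 3.785e-20 / 4.668e-26 = 8.109e+05
Step 3: v_p = sqrt(8.109e+05) = 900.5 m/s

900.5


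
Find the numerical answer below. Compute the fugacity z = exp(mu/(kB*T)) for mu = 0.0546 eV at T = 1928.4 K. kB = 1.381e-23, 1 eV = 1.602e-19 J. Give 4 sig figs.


Step 1: Convert mu to Joules: 0.0546*1.602e-19 = 8.747e-21 J
Step 2: kB*T = 1.381e-23*1928.4 = 2.663e-20 J
Step 3: mu/(kB*T) = 0.3284
Step 4: z = exp(0.3284) = 1.389

1.389


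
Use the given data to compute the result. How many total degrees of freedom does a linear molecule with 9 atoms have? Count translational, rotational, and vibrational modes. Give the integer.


Step 1: Translational DOF = 3
Step 2: Rotational DOF (linear) = 2
Step 3: Vibrational DOF = 3*9 - 5 = 22
Step 4: Total = 3 + 2 + 22 = 27

27


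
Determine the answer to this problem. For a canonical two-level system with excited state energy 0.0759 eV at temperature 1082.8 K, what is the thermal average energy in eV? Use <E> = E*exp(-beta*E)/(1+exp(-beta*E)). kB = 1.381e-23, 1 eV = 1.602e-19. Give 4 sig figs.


Step 1: beta*E = 0.0759*1.602e-19/(1.381e-23*1082.8) = 0.8131
Step 2: exp(-beta*E) = 0.4435
Step 3: <E> = 0.0759*0.4435/(1+0.4435) = 0.02332 eV

0.02332


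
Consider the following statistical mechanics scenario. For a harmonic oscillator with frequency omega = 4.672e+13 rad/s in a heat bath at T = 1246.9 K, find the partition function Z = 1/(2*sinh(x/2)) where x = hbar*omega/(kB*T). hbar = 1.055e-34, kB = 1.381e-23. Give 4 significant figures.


Step 1: Compute x = hbar*omega/(kB*T) = 1.055e-34*4.672e+13/(1.381e-23*1246.9) = 0.2862
Step 2: x/2 = 0.1431
Step 3: sinh(x/2) = 0.1436
Step 4: Z = 1/(2*0.1436) = 3.482

3.482


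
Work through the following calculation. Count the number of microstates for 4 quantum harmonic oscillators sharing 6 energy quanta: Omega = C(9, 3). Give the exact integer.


Step 1: Use binomial coefficient C(9, 3)
Step 2: Numerator = 9! / 6!
Step 3: Denominator = 3!
Step 4: Omega = 84

84


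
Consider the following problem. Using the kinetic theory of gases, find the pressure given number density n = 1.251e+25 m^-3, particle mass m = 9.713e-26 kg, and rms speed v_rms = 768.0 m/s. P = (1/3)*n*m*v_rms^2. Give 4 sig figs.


Step 1: v_rms^2 = 768.0^2 = 5.898e+05
Step 2: n*m = 1.251e+25*9.713e-26 = 1.215
Step 3: P = (1/3)*1.215*5.898e+05 = 2.389e+05 Pa

2.389e+05


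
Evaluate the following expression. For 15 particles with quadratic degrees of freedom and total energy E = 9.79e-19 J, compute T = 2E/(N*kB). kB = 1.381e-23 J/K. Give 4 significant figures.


Step 1: Numerator = 2*E = 2*9.79e-19 = 1.958e-18 J
Step 2: Denominator = N*kB = 15*1.381e-23 = 2.071e-22
Step 3: T = 1.958e-18 / 2.071e-22 = 9452 K

9452


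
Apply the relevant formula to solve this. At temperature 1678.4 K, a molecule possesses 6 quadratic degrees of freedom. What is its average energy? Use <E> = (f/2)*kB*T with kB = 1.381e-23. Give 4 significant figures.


Step 1: f/2 = 6/2 = 3
Step 2: kB*T = 1.381e-23 * 1678.4 = 2.318e-20
Step 3: <E> = 3 * 2.318e-20 = 6.954e-20 J

6.954e-20


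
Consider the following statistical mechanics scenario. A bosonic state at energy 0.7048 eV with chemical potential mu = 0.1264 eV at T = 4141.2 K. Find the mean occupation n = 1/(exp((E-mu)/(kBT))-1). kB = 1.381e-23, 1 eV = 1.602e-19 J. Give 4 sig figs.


Step 1: (E - mu) = 0.5784 eV
Step 2: x = (E-mu)*eV/(kB*T) = 0.5784*1.602e-19/(1.381e-23*4141.2) = 1.62
Step 3: exp(x) = 5.054
Step 4: n = 1/(exp(x)-1) = 0.2467

0.2467


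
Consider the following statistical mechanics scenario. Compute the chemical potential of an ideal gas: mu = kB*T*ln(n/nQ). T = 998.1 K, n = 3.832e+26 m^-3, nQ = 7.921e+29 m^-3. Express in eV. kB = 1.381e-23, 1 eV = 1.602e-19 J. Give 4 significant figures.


Step 1: n/nQ = 3.832e+26/7.921e+29 = 0.0004838
Step 2: ln(n/nQ) = -7.634
Step 3: mu = kB*T*ln(n/nQ) = 1.378e-20*-7.634 = -1.052e-19 J
Step 4: Convert to eV: -1.052e-19/1.602e-19 = -0.6568 eV

-0.6568


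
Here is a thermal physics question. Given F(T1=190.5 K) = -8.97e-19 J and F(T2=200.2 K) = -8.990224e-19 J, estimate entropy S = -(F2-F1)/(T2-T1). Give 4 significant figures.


Step 1: dF = F2 - F1 = -8.990224e-19 - (-8.97e-19) = -2.0224e-21 J
Step 2: dT = T2 - T1 = 200.2 - 190.5 = 9.7 K
Step 3: S = -dF/dT = -(-2.0224e-21)/9.7 = 2.085e-22 J/K

2.085e-22


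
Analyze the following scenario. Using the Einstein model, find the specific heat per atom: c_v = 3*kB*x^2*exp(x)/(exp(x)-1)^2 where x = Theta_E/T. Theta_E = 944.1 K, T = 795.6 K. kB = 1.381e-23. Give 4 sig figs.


Step 1: x = Theta_E/T = 944.1/795.6 = 1.187
Step 2: x^2 = 1.408
Step 3: exp(x) = 3.276
Step 4: c_v = 3*1.381e-23*1.408*3.276/(3.276-1)^2 = 3.689e-23

3.689e-23


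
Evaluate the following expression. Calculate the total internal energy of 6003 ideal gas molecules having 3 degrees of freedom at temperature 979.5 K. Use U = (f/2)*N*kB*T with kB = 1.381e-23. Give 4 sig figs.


Step 1: f/2 = 3/2 = 1.5
Step 2: N*kB*T = 6003*1.381e-23*979.5 = 8.12e-17
Step 3: U = 1.5 * 8.12e-17 = 1.218e-16 J

1.218e-16


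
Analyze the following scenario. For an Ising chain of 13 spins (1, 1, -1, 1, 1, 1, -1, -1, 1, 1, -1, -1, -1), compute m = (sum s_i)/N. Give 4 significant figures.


Step 1: Count up spins (+1): 7, down spins (-1): 6
Step 2: Total magnetization M = 7 - 6 = 1
Step 3: m = M/N = 1/13 = 0.07692

0.07692


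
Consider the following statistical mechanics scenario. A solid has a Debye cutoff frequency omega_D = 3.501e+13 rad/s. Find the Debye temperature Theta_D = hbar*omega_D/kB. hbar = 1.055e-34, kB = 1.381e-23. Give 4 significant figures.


Step 1: hbar*omega_D = 1.055e-34 * 3.501e+13 = 3.694e-21 J
Step 2: Theta_D = 3.694e-21 / 1.381e-23
Step 3: Theta_D = 267.5 K

267.5


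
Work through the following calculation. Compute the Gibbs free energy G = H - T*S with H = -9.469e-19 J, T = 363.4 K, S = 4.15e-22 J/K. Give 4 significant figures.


Step 1: T*S = 363.4 * 4.15e-22 = 1.508e-19 J
Step 2: G = H - T*S = -9.469e-19 - 1.508e-19
Step 3: G = -1.098e-18 J

-1.098e-18


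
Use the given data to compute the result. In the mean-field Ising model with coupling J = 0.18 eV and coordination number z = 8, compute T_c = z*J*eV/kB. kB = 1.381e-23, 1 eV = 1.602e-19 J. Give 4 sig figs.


Step 1: z*J = 8*0.18 = 1.44 eV
Step 2: Convert to Joules: 1.44*1.602e-19 = 2.307e-19 J
Step 3: T_c = 2.307e-19 / 1.381e-23 = 1.67e+04 K

1.67e+04


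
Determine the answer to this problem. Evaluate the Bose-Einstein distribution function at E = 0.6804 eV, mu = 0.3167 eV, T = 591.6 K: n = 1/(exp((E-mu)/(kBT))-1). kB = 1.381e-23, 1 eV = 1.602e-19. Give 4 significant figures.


Step 1: (E - mu) = 0.3637 eV
Step 2: x = (E-mu)*eV/(kB*T) = 0.3637*1.602e-19/(1.381e-23*591.6) = 7.132
Step 3: exp(x) = 1251
Step 4: n = 1/(exp(x)-1) = 0.0008001

0.0008001


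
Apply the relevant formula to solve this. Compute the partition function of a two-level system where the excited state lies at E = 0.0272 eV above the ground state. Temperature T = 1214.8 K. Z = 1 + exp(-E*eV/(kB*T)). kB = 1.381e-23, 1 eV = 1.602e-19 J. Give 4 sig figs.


Step 1: Compute beta*E = E*eV/(kB*T) = 0.0272*1.602e-19/(1.381e-23*1214.8) = 0.2597
Step 2: exp(-beta*E) = exp(-0.2597) = 0.7713
Step 3: Z = 1 + 0.7713 = 1.771

1.771


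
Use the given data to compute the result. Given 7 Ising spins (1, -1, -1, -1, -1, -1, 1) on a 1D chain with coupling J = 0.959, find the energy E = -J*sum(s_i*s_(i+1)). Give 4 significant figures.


Step 1: Nearest-neighbor products: -1, 1, 1, 1, 1, -1
Step 2: Sum of products = 2
Step 3: E = -0.959 * 2 = -1.918

-1.918


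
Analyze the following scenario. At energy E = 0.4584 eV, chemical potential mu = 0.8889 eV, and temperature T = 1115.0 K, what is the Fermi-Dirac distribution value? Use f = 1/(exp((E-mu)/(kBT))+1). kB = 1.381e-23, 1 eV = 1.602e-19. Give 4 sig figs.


Step 1: (E - mu) = 0.4584 - 0.8889 = -0.4305 eV
Step 2: Convert: (E-mu)*eV = -6.897e-20 J
Step 3: x = (E-mu)*eV/(kB*T) = -4.479
Step 4: f = 1/(exp(-4.479)+1) = 0.9888

0.9888


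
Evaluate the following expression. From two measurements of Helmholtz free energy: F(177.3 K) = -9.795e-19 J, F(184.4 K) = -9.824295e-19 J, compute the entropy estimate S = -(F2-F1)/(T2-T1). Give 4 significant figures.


Step 1: dF = F2 - F1 = -9.824295e-19 - (-9.795e-19) = -2.9295e-21 J
Step 2: dT = T2 - T1 = 184.4 - 177.3 = 7.1 K
Step 3: S = -dF/dT = -(-2.9295e-21)/7.1 = 4.126e-22 J/K

4.126e-22


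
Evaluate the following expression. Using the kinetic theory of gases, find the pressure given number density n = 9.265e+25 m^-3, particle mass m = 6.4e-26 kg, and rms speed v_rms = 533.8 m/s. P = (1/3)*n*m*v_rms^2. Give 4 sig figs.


Step 1: v_rms^2 = 533.8^2 = 2.849e+05
Step 2: n*m = 9.265e+25*6.4e-26 = 5.93
Step 3: P = (1/3)*5.93*2.849e+05 = 5.632e+05 Pa

5.632e+05


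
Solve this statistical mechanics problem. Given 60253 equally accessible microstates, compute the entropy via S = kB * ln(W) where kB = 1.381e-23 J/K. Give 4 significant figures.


Step 1: ln(W) = ln(60253) = 11.01
Step 2: S = kB * ln(W) = 1.381e-23 * 11.01
Step 3: S = 1.52e-22 J/K

1.52e-22


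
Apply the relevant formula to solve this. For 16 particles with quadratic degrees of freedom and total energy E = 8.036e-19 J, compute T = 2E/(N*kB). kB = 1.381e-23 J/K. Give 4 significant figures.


Step 1: Numerator = 2*E = 2*8.036e-19 = 1.607e-18 J
Step 2: Denominator = N*kB = 16*1.381e-23 = 2.21e-22
Step 3: T = 1.607e-18 / 2.21e-22 = 7274 K

7274


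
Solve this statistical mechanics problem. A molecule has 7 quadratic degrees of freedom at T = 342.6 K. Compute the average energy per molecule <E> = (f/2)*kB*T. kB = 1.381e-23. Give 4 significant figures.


Step 1: f/2 = 7/2 = 3.5
Step 2: kB*T = 1.381e-23 * 342.6 = 4.731e-21
Step 3: <E> = 3.5 * 4.731e-21 = 1.656e-20 J

1.656e-20


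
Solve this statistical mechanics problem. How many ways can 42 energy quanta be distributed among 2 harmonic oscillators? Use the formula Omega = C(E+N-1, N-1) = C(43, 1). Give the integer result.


Step 1: Use binomial coefficient C(43, 1)
Step 2: Numerator = 43! / 42!
Step 3: Denominator = 1!
Step 4: Omega = 43

43


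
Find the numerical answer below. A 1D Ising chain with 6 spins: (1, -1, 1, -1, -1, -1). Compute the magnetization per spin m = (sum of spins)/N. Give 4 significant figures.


Step 1: Count up spins (+1): 2, down spins (-1): 4
Step 2: Total magnetization M = 2 - 4 = -2
Step 3: m = M/N = -2/6 = -0.3333

-0.3333


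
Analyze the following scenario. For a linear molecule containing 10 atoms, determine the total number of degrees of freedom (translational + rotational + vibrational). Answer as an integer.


Step 1: Translational DOF = 3
Step 2: Rotational DOF (linear) = 2
Step 3: Vibrational DOF = 3*10 - 5 = 25
Step 4: Total = 3 + 2 + 25 = 30

30


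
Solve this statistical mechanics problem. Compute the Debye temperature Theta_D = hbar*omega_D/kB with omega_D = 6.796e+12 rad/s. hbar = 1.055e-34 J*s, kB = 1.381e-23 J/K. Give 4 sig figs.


Step 1: hbar*omega_D = 1.055e-34 * 6.796e+12 = 7.17e-22 J
Step 2: Theta_D = 7.17e-22 / 1.381e-23
Step 3: Theta_D = 51.92 K

51.92


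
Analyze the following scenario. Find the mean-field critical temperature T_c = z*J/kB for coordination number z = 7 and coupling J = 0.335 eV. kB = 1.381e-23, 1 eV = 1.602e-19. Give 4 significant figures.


Step 1: z*J = 7*0.335 = 2.345 eV
Step 2: Convert to Joules: 2.345*1.602e-19 = 3.757e-19 J
Step 3: T_c = 3.757e-19 / 1.381e-23 = 2.72e+04 K

2.72e+04


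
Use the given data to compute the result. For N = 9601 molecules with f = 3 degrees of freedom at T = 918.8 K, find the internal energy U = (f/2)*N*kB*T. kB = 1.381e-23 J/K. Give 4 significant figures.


Step 1: f/2 = 3/2 = 1.5
Step 2: N*kB*T = 9601*1.381e-23*918.8 = 1.218e-16
Step 3: U = 1.5 * 1.218e-16 = 1.827e-16 J

1.827e-16


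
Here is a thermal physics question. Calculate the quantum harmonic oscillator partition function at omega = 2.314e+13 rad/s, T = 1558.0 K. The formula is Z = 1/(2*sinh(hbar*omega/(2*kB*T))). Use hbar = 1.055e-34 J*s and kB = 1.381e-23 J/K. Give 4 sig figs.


Step 1: Compute x = hbar*omega/(kB*T) = 1.055e-34*2.314e+13/(1.381e-23*1558.0) = 0.1135
Step 2: x/2 = 0.05673
Step 3: sinh(x/2) = 0.05676
Step 4: Z = 1/(2*0.05676) = 8.809

8.809


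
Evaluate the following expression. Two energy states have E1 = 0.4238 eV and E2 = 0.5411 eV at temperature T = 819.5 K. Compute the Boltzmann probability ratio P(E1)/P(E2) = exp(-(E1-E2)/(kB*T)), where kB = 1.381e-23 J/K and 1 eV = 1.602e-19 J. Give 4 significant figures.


Step 1: Compute energy difference dE = E1 - E2 = 0.4238 - 0.5411 = -0.1173 eV
Step 2: Convert to Joules: dE_J = -0.1173 * 1.602e-19 = -1.879e-20 J
Step 3: Compute exponent = -dE_J / (kB * T) = -(-1.879e-20) / (1.381e-23 * 819.5) = 1.66
Step 4: P(E1)/P(E2) = exp(1.66) = 5.262

5.262


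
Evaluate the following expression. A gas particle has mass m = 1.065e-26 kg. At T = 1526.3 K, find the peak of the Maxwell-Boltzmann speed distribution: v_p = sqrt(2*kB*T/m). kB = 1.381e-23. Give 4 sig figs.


Step 1: Numerator = 2*kB*T = 2*1.381e-23*1526.3 = 4.216e-20
Step 2: Ratio = 4.216e-20 / 1.065e-26 = 3.958e+06
Step 3: v_p = sqrt(3.958e+06) = 1990 m/s

1990


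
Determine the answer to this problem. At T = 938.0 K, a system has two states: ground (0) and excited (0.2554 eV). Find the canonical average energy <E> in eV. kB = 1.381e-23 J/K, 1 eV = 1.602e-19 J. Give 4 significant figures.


Step 1: beta*E = 0.2554*1.602e-19/(1.381e-23*938.0) = 3.159
Step 2: exp(-beta*E) = 0.04249
Step 3: <E> = 0.2554*0.04249/(1+0.04249) = 0.01041 eV

0.01041


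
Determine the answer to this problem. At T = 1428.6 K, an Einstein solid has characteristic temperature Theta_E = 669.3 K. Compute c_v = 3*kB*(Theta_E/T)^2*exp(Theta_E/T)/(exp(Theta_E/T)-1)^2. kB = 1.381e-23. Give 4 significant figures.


Step 1: x = Theta_E/T = 669.3/1428.6 = 0.4685
Step 2: x^2 = 0.2195
Step 3: exp(x) = 1.598
Step 4: c_v = 3*1.381e-23*0.2195*1.598/(1.598-1)^2 = 4.068e-23

4.068e-23


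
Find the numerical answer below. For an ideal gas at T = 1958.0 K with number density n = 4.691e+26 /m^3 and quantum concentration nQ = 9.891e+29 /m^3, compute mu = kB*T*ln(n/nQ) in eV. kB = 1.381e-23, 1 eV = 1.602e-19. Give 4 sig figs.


Step 1: n/nQ = 4.691e+26/9.891e+29 = 0.0004743
Step 2: ln(n/nQ) = -7.654
Step 3: mu = kB*T*ln(n/nQ) = 2.704e-20*-7.654 = -2.07e-19 J
Step 4: Convert to eV: -2.07e-19/1.602e-19 = -1.292 eV

-1.292


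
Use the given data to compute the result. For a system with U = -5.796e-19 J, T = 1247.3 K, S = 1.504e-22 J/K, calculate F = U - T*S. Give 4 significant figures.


Step 1: T*S = 1247.3 * 1.504e-22 = 1.876e-19 J
Step 2: F = U - T*S = -5.796e-19 - 1.876e-19
Step 3: F = -7.672e-19 J

-7.672e-19


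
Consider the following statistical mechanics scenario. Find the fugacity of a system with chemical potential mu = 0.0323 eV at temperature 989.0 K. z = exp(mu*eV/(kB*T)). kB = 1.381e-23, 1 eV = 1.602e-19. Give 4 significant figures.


Step 1: Convert mu to Joules: 0.0323*1.602e-19 = 5.174e-21 J
Step 2: kB*T = 1.381e-23*989.0 = 1.366e-20 J
Step 3: mu/(kB*T) = 0.3789
Step 4: z = exp(0.3789) = 1.461

1.461


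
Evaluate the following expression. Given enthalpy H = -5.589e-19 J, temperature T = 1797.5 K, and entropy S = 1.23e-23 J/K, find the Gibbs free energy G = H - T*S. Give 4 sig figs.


Step 1: T*S = 1797.5 * 1.23e-23 = 2.211e-20 J
Step 2: G = H - T*S = -5.589e-19 - 2.211e-20
Step 3: G = -5.81e-19 J

-5.81e-19


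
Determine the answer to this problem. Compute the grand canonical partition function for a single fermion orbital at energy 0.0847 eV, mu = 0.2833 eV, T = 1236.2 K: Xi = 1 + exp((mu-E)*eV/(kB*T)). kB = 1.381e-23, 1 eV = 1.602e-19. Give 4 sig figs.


Step 1: (mu - E) = 0.2833 - 0.0847 = 0.1986 eV
Step 2: x = (mu-E)*eV/(kB*T) = 0.1986*1.602e-19/(1.381e-23*1236.2) = 1.864
Step 3: exp(x) = 6.447
Step 4: Xi = 1 + 6.447 = 7.447

7.447
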